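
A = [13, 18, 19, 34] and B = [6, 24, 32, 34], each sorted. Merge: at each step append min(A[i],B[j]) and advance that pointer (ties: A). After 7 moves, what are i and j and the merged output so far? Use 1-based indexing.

i=1 j=1: A[i]=13>B[j]=6 take 6, j++
i=1 j=2: A[i]=13<=B[j]=24 take 13, i++
i=2 j=2: A[i]=18<=B[j]=24 take 18, i++
i=3 j=2: A[i]=19<=B[j]=24 take 19, i++
i=4 j=2: A[i]=34>B[j]=24 take 24, j++
i=4 j=3: A[i]=34>B[j]=32 take 32, j++
i=4 j=4: A[i]=34<=B[j]=34 take 34, i++

i=5, j=4, merged so far=[6, 13, 18, 19, 24, 32, 34]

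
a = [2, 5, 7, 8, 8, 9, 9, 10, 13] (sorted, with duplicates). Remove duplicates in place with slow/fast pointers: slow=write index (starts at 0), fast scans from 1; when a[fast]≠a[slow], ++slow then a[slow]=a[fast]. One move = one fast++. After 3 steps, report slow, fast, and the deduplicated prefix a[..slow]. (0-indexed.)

slow=3, fast=4, prefix=[2, 5, 7, 8]

(s=0,f=1) a[fast]=5≠a[slow]=2 write a[1]=5 → slow++,fast++
(s=1,f=2) a[fast]=7≠a[slow]=5 write a[2]=7 → slow++,fast++
(s=2,f=3) a[fast]=8≠a[slow]=7 write a[3]=8 → slow++,fast++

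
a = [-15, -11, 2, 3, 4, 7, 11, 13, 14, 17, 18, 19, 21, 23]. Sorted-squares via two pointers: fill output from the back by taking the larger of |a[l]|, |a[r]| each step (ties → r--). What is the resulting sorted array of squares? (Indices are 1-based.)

[4, 9, 16, 49, 121, 121, 169, 196, 225, 289, 324, 361, 441, 529]

[1,14] |-15|<=|23| out[14]=529 → r--
[1,13] |-15|<=|21| out[13]=441 → r--
[1,12] |-15|<=|19| out[12]=361 → r--
[1,11] |-15|<=|18| out[11]=324 → r--
[1,10] |-15|<=|17| out[10]=289 → r--
[1,9] |-15|>|14| out[9]=225 → l++
[2,9] |-11|<=|14| out[8]=196 → r--
[2,8] |-11|<=|13| out[7]=169 → r--
[2,7] |-11|<=|11| out[6]=121 → r--
[2,6] |-11|>|7| out[5]=121 → l++
[3,6] |2|<=|7| out[4]=49 → r--
[3,5] |2|<=|4| out[3]=16 → r--
[3,4] |2|<=|3| out[2]=9 → r--
[3,3] |2|<=|2| out[1]=4 → r--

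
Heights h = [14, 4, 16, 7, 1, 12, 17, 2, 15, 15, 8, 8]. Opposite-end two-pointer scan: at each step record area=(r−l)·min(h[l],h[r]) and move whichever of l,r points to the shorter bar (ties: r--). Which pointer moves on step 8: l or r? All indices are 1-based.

l

l=1 r=12: min(14,8)*11=88 best=88 *, r--
l=1 r=11: min(14,8)*10=80 best=88, r--
l=1 r=10: min(14,15)*9=126 best=126 *, l++
l=2 r=10: min(4,15)*8=32 best=126, l++
l=3 r=10: min(16,15)*7=105 best=126, r--
l=3 r=9: min(16,15)*6=90 best=126, r--
l=3 r=8: min(16,2)*5=10 best=126, r--
l=3 r=7: min(16,17)*4=64 best=126, l++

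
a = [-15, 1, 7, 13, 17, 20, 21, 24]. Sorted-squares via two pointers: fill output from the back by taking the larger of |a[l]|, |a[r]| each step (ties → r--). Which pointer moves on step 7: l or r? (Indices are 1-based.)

r

l=1 r=8: |-15|<=|24| out[8]=576, r--
l=1 r=7: |-15|<=|21| out[7]=441, r--
l=1 r=6: |-15|<=|20| out[6]=400, r--
l=1 r=5: |-15|<=|17| out[5]=289, r--
l=1 r=4: |-15|>|13| out[4]=225, l++
l=2 r=4: |1|<=|13| out[3]=169, r--
l=2 r=3: |1|<=|7| out[2]=49, r--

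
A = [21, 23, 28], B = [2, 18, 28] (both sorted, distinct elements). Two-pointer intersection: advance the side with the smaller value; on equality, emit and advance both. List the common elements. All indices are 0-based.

intersection = [28]

[i=0,j=0] 21>2 → j++
[i=0,j=1] 21>18 → j++
[i=0,j=2] 21<28 → i++
[i=1,j=2] 23<28 → i++
[i=2,j=2] 28==28 emit → i++,j++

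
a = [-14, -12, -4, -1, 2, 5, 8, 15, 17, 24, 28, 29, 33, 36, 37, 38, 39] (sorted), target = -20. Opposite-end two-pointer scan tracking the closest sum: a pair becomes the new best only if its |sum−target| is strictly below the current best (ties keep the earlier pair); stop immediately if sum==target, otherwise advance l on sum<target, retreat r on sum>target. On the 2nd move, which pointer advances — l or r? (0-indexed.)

r

[0,16] -14+39=25 d=45 * → r--
[0,15] -14+38=24 d=44 * → r--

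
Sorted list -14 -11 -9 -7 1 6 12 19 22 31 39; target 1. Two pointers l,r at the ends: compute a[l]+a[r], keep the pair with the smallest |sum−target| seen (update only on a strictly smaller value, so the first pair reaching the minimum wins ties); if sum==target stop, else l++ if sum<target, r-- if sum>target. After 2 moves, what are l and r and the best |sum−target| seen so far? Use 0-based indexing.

[0,10] -14+39=25 d=24 * → r--
[0,9] -14+31=17 d=16 * → r--

l=0, r=8, best |Δ|=16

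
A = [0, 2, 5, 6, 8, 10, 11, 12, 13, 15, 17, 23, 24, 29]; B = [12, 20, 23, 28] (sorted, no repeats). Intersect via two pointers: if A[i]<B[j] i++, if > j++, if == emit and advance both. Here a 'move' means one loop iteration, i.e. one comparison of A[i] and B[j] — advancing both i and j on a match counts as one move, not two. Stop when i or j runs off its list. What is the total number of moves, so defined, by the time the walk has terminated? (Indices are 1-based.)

i=1 j=1: 0<12, i++
i=2 j=1: 2<12, i++
i=3 j=1: 5<12, i++
i=4 j=1: 6<12, i++
i=5 j=1: 8<12, i++
i=6 j=1: 10<12, i++
i=7 j=1: 11<12, i++
i=8 j=1: 12==12 emit, i++,j++
i=9 j=2: 13<20, i++
i=10 j=2: 15<20, i++
i=11 j=2: 17<20, i++
i=12 j=2: 23>20, j++
i=12 j=3: 23==23 emit, i++,j++
i=13 j=4: 24<28, i++
i=14 j=4: 29>28, j++

15 moves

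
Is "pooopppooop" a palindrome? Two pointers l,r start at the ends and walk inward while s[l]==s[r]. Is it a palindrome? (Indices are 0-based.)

palindrome

l=0 r=10: 'p'=='p', l++,r--
l=1 r=9: 'o'=='o', l++,r--
l=2 r=8: 'o'=='o', l++,r--
l=3 r=7: 'o'=='o', l++,r--
l=4 r=6: 'p'=='p', l++,r--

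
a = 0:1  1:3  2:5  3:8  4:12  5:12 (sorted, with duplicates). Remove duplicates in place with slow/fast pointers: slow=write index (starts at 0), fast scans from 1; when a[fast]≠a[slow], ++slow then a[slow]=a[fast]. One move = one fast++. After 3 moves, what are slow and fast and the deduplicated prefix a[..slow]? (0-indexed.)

slow=3, fast=4, prefix=[1, 3, 5, 8]

slow=0 fast=1: a[fast]=3≠a[slow]=1 write a[1]=3, slow++,fast++
slow=1 fast=2: a[fast]=5≠a[slow]=3 write a[2]=5, slow++,fast++
slow=2 fast=3: a[fast]=8≠a[slow]=5 write a[3]=8, slow++,fast++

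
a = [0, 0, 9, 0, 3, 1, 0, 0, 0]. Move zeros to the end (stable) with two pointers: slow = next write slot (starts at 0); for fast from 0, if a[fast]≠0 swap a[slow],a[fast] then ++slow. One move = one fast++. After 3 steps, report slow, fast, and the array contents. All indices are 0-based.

slow=1, fast=3, a=[9, 0, 0, 0, 3, 1, 0, 0, 0]

(s=0,f=0) a[fast]=0 → fast++
(s=0,f=1) a[fast]=0 → fast++
(s=0,f=2) a[fast]=9≠0 swap→a[0]=9 → slow++,fast++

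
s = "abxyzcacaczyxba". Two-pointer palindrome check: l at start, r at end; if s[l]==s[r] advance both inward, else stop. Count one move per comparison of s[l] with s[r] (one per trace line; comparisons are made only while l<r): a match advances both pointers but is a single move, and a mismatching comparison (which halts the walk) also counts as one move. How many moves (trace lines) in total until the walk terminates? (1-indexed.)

l=1 r=15: 'a'=='a', l++,r--
l=2 r=14: 'b'=='b', l++,r--
l=3 r=13: 'x'=='x', l++,r--
l=4 r=12: 'y'=='y', l++,r--
l=5 r=11: 'z'=='z', l++,r--
l=6 r=10: 'c'=='c', l++,r--
l=7 r=9: 'a'=='a', l++,r--

7 moves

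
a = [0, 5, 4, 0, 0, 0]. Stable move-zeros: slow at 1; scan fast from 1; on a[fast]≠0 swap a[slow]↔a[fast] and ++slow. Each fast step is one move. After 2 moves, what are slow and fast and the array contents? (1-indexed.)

(s=1,f=1) a[fast]=0 → fast++
(s=1,f=2) a[fast]=5≠0 swap→a[1]=5 → slow++,fast++

slow=2, fast=3, a=[5, 0, 4, 0, 0, 0]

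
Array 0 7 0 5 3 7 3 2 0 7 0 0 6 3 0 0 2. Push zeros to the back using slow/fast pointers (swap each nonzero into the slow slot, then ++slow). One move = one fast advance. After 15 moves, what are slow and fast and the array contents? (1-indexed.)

slow=10, fast=16, a=[7, 5, 3, 7, 3, 2, 7, 6, 3, 0, 0, 0, 0, 0, 0, 0, 2]

(s=1,f=1) a[fast]=0 → fast++
(s=1,f=2) a[fast]=7≠0 swap→a[1]=7 → slow++,fast++
(s=2,f=3) a[fast]=0 → fast++
(s=2,f=4) a[fast]=5≠0 swap→a[2]=5 → slow++,fast++
(s=3,f=5) a[fast]=3≠0 swap→a[3]=3 → slow++,fast++
(s=4,f=6) a[fast]=7≠0 swap→a[4]=7 → slow++,fast++
(s=5,f=7) a[fast]=3≠0 swap→a[5]=3 → slow++,fast++
(s=6,f=8) a[fast]=2≠0 swap→a[6]=2 → slow++,fast++
(s=7,f=9) a[fast]=0 → fast++
(s=7,f=10) a[fast]=7≠0 swap→a[7]=7 → slow++,fast++
(s=8,f=11) a[fast]=0 → fast++
(s=8,f=12) a[fast]=0 → fast++
(s=8,f=13) a[fast]=6≠0 swap→a[8]=6 → slow++,fast++
(s=9,f=14) a[fast]=3≠0 swap→a[9]=3 → slow++,fast++
(s=10,f=15) a[fast]=0 → fast++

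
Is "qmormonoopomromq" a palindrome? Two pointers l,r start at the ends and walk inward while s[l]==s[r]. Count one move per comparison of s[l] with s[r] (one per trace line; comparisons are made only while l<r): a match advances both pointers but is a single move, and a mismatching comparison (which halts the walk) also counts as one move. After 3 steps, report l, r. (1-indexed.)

l=1 r=16: 'q'=='q', l++,r--
l=2 r=15: 'm'=='m', l++,r--
l=3 r=14: 'o'=='o', l++,r--

l=4, r=13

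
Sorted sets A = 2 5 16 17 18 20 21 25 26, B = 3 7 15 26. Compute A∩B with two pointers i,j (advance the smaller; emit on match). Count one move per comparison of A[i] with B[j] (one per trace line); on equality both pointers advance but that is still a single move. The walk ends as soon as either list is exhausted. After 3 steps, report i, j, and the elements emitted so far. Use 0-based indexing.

i=2, j=1, emitted=[]

[i=0,j=0] 2<3 → i++
[i=1,j=0] 5>3 → j++
[i=1,j=1] 5<7 → i++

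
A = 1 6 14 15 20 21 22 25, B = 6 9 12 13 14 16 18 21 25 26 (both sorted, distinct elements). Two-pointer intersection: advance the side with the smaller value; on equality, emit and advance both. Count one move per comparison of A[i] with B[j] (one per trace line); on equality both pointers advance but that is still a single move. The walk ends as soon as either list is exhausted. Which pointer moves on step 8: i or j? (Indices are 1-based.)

[i=1,j=1] 1<6 → i++
[i=2,j=1] 6==6 emit → i++,j++
[i=3,j=2] 14>9 → j++
[i=3,j=3] 14>12 → j++
[i=3,j=4] 14>13 → j++
[i=3,j=5] 14==14 emit → i++,j++
[i=4,j=6] 15<16 → i++
[i=5,j=6] 20>16 → j++

j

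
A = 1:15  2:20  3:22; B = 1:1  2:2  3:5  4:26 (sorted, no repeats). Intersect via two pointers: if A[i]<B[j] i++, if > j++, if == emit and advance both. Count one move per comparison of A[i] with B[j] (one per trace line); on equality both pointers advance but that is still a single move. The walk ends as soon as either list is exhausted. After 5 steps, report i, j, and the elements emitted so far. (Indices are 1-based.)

i=1 j=1: 15>1, j++
i=1 j=2: 15>2, j++
i=1 j=3: 15>5, j++
i=1 j=4: 15<26, i++
i=2 j=4: 20<26, i++

i=3, j=4, emitted=[]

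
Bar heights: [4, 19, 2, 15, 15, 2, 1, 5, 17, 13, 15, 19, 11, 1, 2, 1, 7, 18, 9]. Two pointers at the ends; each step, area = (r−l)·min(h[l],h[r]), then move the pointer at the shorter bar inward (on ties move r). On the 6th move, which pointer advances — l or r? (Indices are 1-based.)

l=1 r=19: min(4,9)*18=72 best=72 *, l++
l=2 r=19: min(19,9)*17=153 best=153 *, r--
l=2 r=18: min(19,18)*16=288 best=288 *, r--
l=2 r=17: min(19,7)*15=105 best=288, r--
l=2 r=16: min(19,1)*14=14 best=288, r--
l=2 r=15: min(19,2)*13=26 best=288, r--

r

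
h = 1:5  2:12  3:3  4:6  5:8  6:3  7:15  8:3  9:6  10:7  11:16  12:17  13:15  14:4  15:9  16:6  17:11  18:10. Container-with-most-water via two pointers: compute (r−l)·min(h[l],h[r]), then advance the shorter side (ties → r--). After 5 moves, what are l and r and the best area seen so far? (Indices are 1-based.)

l=2, r=14, best area=165

l=1 r=18: min(5,10)*17=85 best=85 *, l++
l=2 r=18: min(12,10)*16=160 best=160 *, r--
l=2 r=17: min(12,11)*15=165 best=165 *, r--
l=2 r=16: min(12,6)*14=84 best=165, r--
l=2 r=15: min(12,9)*13=117 best=165, r--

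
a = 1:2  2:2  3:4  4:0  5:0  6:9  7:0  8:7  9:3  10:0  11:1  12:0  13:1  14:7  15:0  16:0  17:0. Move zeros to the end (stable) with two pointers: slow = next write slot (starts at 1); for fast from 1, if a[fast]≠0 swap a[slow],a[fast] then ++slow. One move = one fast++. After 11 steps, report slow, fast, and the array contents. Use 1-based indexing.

slow=8, fast=12, a=[2, 2, 4, 9, 7, 3, 1, 0, 0, 0, 0, 0, 1, 7, 0, 0, 0]

(s=1,f=1) a[fast]=2≠0 swap→a[1]=2 → slow++,fast++
(s=2,f=2) a[fast]=2≠0 swap→a[2]=2 → slow++,fast++
(s=3,f=3) a[fast]=4≠0 swap→a[3]=4 → slow++,fast++
(s=4,f=4) a[fast]=0 → fast++
(s=4,f=5) a[fast]=0 → fast++
(s=4,f=6) a[fast]=9≠0 swap→a[4]=9 → slow++,fast++
(s=5,f=7) a[fast]=0 → fast++
(s=5,f=8) a[fast]=7≠0 swap→a[5]=7 → slow++,fast++
(s=6,f=9) a[fast]=3≠0 swap→a[6]=3 → slow++,fast++
(s=7,f=10) a[fast]=0 → fast++
(s=7,f=11) a[fast]=1≠0 swap→a[7]=1 → slow++,fast++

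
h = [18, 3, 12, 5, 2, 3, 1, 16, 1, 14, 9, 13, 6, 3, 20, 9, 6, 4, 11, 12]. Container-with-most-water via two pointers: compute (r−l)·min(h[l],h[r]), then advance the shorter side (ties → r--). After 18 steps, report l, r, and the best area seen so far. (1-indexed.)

l=14, r=15, best area=252

[1,20] min(18,12)*19=228 best=228 * → r--
[1,19] min(18,11)*18=198 best=228 → r--
[1,18] min(18,4)*17=68 best=228 → r--
[1,17] min(18,6)*16=96 best=228 → r--
[1,16] min(18,9)*15=135 best=228 → r--
[1,15] min(18,20)*14=252 best=252 * → l++
[2,15] min(3,20)*13=39 best=252 → l++
[3,15] min(12,20)*12=144 best=252 → l++
[4,15] min(5,20)*11=55 best=252 → l++
[5,15] min(2,20)*10=20 best=252 → l++
[6,15] min(3,20)*9=27 best=252 → l++
[7,15] min(1,20)*8=8 best=252 → l++
[8,15] min(16,20)*7=112 best=252 → l++
[9,15] min(1,20)*6=6 best=252 → l++
[10,15] min(14,20)*5=70 best=252 → l++
[11,15] min(9,20)*4=36 best=252 → l++
[12,15] min(13,20)*3=39 best=252 → l++
[13,15] min(6,20)*2=12 best=252 → l++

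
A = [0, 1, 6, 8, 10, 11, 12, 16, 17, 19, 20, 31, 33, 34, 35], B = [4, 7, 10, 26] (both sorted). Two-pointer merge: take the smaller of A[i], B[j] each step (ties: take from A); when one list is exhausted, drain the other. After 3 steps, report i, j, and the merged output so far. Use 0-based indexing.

i=2, j=1, merged so far=[0, 1, 4]

[i=0,j=0] A[i]=0<=B[j]=4 take 0 → i++
[i=1,j=0] A[i]=1<=B[j]=4 take 1 → i++
[i=2,j=0] A[i]=6>B[j]=4 take 4 → j++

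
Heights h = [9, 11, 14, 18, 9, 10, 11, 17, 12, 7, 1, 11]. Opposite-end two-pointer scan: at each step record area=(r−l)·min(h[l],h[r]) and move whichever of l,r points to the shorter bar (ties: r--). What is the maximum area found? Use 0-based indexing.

max area = 110

[0,11] min(9,11)*11=99 best=99 * → l++
[1,11] min(11,11)*10=110 best=110 * → r--
[1,10] min(11,1)*9=9 best=110 → r--
[1,9] min(11,7)*8=56 best=110 → r--
[1,8] min(11,12)*7=77 best=110 → l++
[2,8] min(14,12)*6=72 best=110 → r--
[2,7] min(14,17)*5=70 best=110 → l++
[3,7] min(18,17)*4=68 best=110 → r--
[3,6] min(18,11)*3=33 best=110 → r--
[3,5] min(18,10)*2=20 best=110 → r--
[3,4] min(18,9)*1=9 best=110 → r--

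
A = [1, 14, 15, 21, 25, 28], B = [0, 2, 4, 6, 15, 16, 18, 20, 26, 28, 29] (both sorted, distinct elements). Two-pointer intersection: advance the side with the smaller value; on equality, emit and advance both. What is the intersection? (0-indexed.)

intersection = [15, 28]

i=0 j=0: 1>0, j++
i=0 j=1: 1<2, i++
i=1 j=1: 14>2, j++
i=1 j=2: 14>4, j++
i=1 j=3: 14>6, j++
i=1 j=4: 14<15, i++
i=2 j=4: 15==15 emit, i++,j++
i=3 j=5: 21>16, j++
i=3 j=6: 21>18, j++
i=3 j=7: 21>20, j++
i=3 j=8: 21<26, i++
i=4 j=8: 25<26, i++
i=5 j=8: 28>26, j++
i=5 j=9: 28==28 emit, i++,j++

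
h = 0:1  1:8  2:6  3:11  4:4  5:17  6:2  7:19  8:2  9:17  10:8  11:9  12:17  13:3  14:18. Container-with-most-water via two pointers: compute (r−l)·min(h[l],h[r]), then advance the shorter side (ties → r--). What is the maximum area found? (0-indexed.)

max area = 153

[0,14] min(1,18)*14=14 best=14 * → l++
[1,14] min(8,18)*13=104 best=104 * → l++
[2,14] min(6,18)*12=72 best=104 → l++
[3,14] min(11,18)*11=121 best=121 * → l++
[4,14] min(4,18)*10=40 best=121 → l++
[5,14] min(17,18)*9=153 best=153 * → l++
[6,14] min(2,18)*8=16 best=153 → l++
[7,14] min(19,18)*7=126 best=153 → r--
[7,13] min(19,3)*6=18 best=153 → r--
[7,12] min(19,17)*5=85 best=153 → r--
[7,11] min(19,9)*4=36 best=153 → r--
[7,10] min(19,8)*3=24 best=153 → r--
[7,9] min(19,17)*2=34 best=153 → r--
[7,8] min(19,2)*1=2 best=153 → r--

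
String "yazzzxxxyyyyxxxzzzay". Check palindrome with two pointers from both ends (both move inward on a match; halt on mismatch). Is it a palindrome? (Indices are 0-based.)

palindrome

[0,19] 'y'=='y' → l++,r--
[1,18] 'a'=='a' → l++,r--
[2,17] 'z'=='z' → l++,r--
[3,16] 'z'=='z' → l++,r--
[4,15] 'z'=='z' → l++,r--
[5,14] 'x'=='x' → l++,r--
[6,13] 'x'=='x' → l++,r--
[7,12] 'x'=='x' → l++,r--
[8,11] 'y'=='y' → l++,r--
[9,10] 'y'=='y' → l++,r--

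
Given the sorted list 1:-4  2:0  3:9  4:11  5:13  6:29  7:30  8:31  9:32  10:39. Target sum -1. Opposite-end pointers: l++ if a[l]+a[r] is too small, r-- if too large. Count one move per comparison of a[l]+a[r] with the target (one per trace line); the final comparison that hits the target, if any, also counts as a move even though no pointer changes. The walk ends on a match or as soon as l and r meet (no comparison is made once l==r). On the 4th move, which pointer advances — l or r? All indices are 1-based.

r

[1,10] -4+39=35 >-1 → r--
[1,9] -4+32=28 >-1 → r--
[1,8] -4+31=27 >-1 → r--
[1,7] -4+30=26 >-1 → r--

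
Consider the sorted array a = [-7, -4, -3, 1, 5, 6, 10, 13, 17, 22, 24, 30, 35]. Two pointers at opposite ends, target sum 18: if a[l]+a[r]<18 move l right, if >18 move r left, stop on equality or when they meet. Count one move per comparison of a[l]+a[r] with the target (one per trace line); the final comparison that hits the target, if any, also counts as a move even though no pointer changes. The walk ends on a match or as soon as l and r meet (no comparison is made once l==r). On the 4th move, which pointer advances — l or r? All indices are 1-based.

l=1 r=13: -7+35=28 >18, r--
l=1 r=12: -7+30=23 >18, r--
l=1 r=11: -7+24=17 <18, l++
l=2 r=11: -4+24=20 >18, r--

r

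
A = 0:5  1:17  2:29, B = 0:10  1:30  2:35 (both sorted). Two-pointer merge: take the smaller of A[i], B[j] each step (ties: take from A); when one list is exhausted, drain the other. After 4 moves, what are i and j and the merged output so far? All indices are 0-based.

i=3, j=1, merged so far=[5, 10, 17, 29]

i=0 j=0: A[i]=5<=B[j]=10 take 5, i++
i=1 j=0: A[i]=17>B[j]=10 take 10, j++
i=1 j=1: A[i]=17<=B[j]=30 take 17, i++
i=2 j=1: A[i]=29<=B[j]=30 take 29, i++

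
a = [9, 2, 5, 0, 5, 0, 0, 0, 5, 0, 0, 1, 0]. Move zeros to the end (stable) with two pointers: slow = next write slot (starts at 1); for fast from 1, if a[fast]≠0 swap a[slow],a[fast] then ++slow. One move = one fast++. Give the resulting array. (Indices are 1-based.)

(s=1,f=1) a[fast]=9≠0 swap→a[1]=9 → slow++,fast++
(s=2,f=2) a[fast]=2≠0 swap→a[2]=2 → slow++,fast++
(s=3,f=3) a[fast]=5≠0 swap→a[3]=5 → slow++,fast++
(s=4,f=4) a[fast]=0 → fast++
(s=4,f=5) a[fast]=5≠0 swap→a[4]=5 → slow++,fast++
(s=5,f=6) a[fast]=0 → fast++
(s=5,f=7) a[fast]=0 → fast++
(s=5,f=8) a[fast]=0 → fast++
(s=5,f=9) a[fast]=5≠0 swap→a[5]=5 → slow++,fast++
(s=6,f=10) a[fast]=0 → fast++
(s=6,f=11) a[fast]=0 → fast++
(s=6,f=12) a[fast]=1≠0 swap→a[6]=1 → slow++,fast++
(s=7,f=13) a[fast]=0 → fast++

[9, 2, 5, 5, 5, 1, 0, 0, 0, 0, 0, 0, 0]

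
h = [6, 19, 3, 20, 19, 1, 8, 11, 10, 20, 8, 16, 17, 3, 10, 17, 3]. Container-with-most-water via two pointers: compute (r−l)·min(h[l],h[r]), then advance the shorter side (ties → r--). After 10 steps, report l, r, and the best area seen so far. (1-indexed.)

l=1 r=17: min(6,3)*16=48 best=48 *, r--
l=1 r=16: min(6,17)*15=90 best=90 *, l++
l=2 r=16: min(19,17)*14=238 best=238 *, r--
l=2 r=15: min(19,10)*13=130 best=238, r--
l=2 r=14: min(19,3)*12=36 best=238, r--
l=2 r=13: min(19,17)*11=187 best=238, r--
l=2 r=12: min(19,16)*10=160 best=238, r--
l=2 r=11: min(19,8)*9=72 best=238, r--
l=2 r=10: min(19,20)*8=152 best=238, l++
l=3 r=10: min(3,20)*7=21 best=238, l++

l=4, r=10, best area=238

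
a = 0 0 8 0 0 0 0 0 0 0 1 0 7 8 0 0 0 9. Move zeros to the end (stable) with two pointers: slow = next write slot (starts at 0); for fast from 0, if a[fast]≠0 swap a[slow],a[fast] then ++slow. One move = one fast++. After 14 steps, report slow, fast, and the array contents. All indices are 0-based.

(s=0,f=0) a[fast]=0 → fast++
(s=0,f=1) a[fast]=0 → fast++
(s=0,f=2) a[fast]=8≠0 swap→a[0]=8 → slow++,fast++
(s=1,f=3) a[fast]=0 → fast++
(s=1,f=4) a[fast]=0 → fast++
(s=1,f=5) a[fast]=0 → fast++
(s=1,f=6) a[fast]=0 → fast++
(s=1,f=7) a[fast]=0 → fast++
(s=1,f=8) a[fast]=0 → fast++
(s=1,f=9) a[fast]=0 → fast++
(s=1,f=10) a[fast]=1≠0 swap→a[1]=1 → slow++,fast++
(s=2,f=11) a[fast]=0 → fast++
(s=2,f=12) a[fast]=7≠0 swap→a[2]=7 → slow++,fast++
(s=3,f=13) a[fast]=8≠0 swap→a[3]=8 → slow++,fast++

slow=4, fast=14, a=[8, 1, 7, 8, 0, 0, 0, 0, 0, 0, 0, 0, 0, 0, 0, 0, 0, 9]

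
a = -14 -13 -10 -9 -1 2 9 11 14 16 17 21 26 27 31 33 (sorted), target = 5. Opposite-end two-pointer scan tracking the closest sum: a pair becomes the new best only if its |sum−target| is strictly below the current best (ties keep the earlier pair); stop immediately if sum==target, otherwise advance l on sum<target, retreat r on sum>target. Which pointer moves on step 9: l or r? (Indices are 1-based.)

[1,16] -14+33=19 d=14 * → r--
[1,15] -14+31=17 d=12 * → r--
[1,14] -14+27=13 d=8 * → r--
[1,13] -14+26=12 d=7 * → r--
[1,12] -14+21=7 d=2 * → r--
[1,11] -14+17=3 d=2 → l++
[2,11] -13+17=4 d=1 * → l++
[3,11] -10+17=7 d=2 → r--
[3,10] -10+16=6 d=1 → r--

r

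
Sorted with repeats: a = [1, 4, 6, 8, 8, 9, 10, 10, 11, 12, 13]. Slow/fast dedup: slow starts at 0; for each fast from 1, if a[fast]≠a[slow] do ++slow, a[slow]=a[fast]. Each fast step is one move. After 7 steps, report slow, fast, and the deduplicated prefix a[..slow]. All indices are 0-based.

slow=5, fast=8, prefix=[1, 4, 6, 8, 9, 10]

(s=0,f=1) a[fast]=4≠a[slow]=1 write a[1]=4 → slow++,fast++
(s=1,f=2) a[fast]=6≠a[slow]=4 write a[2]=6 → slow++,fast++
(s=2,f=3) a[fast]=8≠a[slow]=6 write a[3]=8 → slow++,fast++
(s=3,f=4) a[fast]=8=a[slow] dup → fast++
(s=3,f=5) a[fast]=9≠a[slow]=8 write a[4]=9 → slow++,fast++
(s=4,f=6) a[fast]=10≠a[slow]=9 write a[5]=10 → slow++,fast++
(s=5,f=7) a[fast]=10=a[slow] dup → fast++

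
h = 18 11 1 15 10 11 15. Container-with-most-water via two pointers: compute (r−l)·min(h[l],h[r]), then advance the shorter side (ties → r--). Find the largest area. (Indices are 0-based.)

[0,6] min(18,15)*6=90 best=90 * → r--
[0,5] min(18,11)*5=55 best=90 → r--
[0,4] min(18,10)*4=40 best=90 → r--
[0,3] min(18,15)*3=45 best=90 → r--
[0,2] min(18,1)*2=2 best=90 → r--
[0,1] min(18,11)*1=11 best=90 → r--

max area = 90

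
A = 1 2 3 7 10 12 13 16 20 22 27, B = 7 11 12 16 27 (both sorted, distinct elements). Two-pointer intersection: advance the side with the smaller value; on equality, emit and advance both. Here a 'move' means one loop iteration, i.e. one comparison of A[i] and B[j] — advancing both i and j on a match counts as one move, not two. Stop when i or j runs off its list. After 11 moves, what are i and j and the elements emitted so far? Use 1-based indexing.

i=1 j=1: 1<7, i++
i=2 j=1: 2<7, i++
i=3 j=1: 3<7, i++
i=4 j=1: 7==7 emit, i++,j++
i=5 j=2: 10<11, i++
i=6 j=2: 12>11, j++
i=6 j=3: 12==12 emit, i++,j++
i=7 j=4: 13<16, i++
i=8 j=4: 16==16 emit, i++,j++
i=9 j=5: 20<27, i++
i=10 j=5: 22<27, i++

i=11, j=5, emitted=[7, 12, 16]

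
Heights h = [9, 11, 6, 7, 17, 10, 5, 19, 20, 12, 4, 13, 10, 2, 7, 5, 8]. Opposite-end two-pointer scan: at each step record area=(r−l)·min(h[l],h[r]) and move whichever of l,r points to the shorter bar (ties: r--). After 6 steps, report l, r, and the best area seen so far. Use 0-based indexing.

l=1, r=11, best area=128

l=0 r=16: min(9,8)*16=128 best=128 *, r--
l=0 r=15: min(9,5)*15=75 best=128, r--
l=0 r=14: min(9,7)*14=98 best=128, r--
l=0 r=13: min(9,2)*13=26 best=128, r--
l=0 r=12: min(9,10)*12=108 best=128, l++
l=1 r=12: min(11,10)*11=110 best=128, r--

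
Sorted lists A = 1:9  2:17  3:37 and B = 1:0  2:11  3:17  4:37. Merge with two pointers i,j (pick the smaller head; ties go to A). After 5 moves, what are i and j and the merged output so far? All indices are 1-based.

[i=1,j=1] A[i]=9>B[j]=0 take 0 → j++
[i=1,j=2] A[i]=9<=B[j]=11 take 9 → i++
[i=2,j=2] A[i]=17>B[j]=11 take 11 → j++
[i=2,j=3] A[i]=17<=B[j]=17 take 17 → i++
[i=3,j=3] A[i]=37>B[j]=17 take 17 → j++

i=3, j=4, merged so far=[0, 9, 11, 17, 17]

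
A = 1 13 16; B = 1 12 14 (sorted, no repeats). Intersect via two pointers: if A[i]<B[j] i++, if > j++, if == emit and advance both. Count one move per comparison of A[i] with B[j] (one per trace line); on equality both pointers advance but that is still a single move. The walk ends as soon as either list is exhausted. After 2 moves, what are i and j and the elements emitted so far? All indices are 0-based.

[i=0,j=0] 1==1 emit → i++,j++
[i=1,j=1] 13>12 → j++

i=1, j=2, emitted=[1]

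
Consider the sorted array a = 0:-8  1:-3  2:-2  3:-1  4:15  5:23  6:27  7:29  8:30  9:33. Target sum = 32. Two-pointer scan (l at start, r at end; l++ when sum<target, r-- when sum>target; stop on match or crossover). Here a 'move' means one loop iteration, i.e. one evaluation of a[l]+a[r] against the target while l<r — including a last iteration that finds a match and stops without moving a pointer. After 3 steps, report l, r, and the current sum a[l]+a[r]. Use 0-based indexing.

l=0 r=9: -8+33=25 <32, l++
l=1 r=9: -3+33=30 <32, l++
l=2 r=9: -2+33=31 <32, l++

l=3, r=9, sum=32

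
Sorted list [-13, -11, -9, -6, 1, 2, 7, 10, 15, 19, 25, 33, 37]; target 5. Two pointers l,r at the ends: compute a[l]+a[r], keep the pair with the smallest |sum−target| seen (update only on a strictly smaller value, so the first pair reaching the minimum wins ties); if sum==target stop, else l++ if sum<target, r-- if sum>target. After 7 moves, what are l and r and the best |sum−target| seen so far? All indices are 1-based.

[1,13] -13+37=24 d=19 * → r--
[1,12] -13+33=20 d=15 * → r--
[1,11] -13+25=12 d=7 * → r--
[1,10] -13+19=6 d=1 * → r--
[1,9] -13+15=2 d=3 → l++
[2,9] -11+15=4 d=1 → l++
[3,9] -9+15=6 d=1 → r--

l=3, r=8, best |Δ|=1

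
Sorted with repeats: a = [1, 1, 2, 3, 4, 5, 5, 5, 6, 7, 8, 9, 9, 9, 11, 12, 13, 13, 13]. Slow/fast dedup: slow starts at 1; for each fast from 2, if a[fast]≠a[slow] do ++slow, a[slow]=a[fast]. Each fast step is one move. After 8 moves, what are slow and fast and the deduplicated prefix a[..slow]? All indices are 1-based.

slow=1 fast=2: a[fast]=1=a[slow] dup, fast++
slow=1 fast=3: a[fast]=2≠a[slow]=1 write a[2]=2, slow++,fast++
slow=2 fast=4: a[fast]=3≠a[slow]=2 write a[3]=3, slow++,fast++
slow=3 fast=5: a[fast]=4≠a[slow]=3 write a[4]=4, slow++,fast++
slow=4 fast=6: a[fast]=5≠a[slow]=4 write a[5]=5, slow++,fast++
slow=5 fast=7: a[fast]=5=a[slow] dup, fast++
slow=5 fast=8: a[fast]=5=a[slow] dup, fast++
slow=5 fast=9: a[fast]=6≠a[slow]=5 write a[6]=6, slow++,fast++

slow=6, fast=10, prefix=[1, 2, 3, 4, 5, 6]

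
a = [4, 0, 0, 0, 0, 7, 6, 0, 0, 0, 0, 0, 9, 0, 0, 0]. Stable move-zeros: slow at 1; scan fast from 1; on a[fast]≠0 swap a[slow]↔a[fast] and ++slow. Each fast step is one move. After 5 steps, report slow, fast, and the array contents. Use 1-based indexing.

slow=2, fast=6, a=[4, 0, 0, 0, 0, 7, 6, 0, 0, 0, 0, 0, 9, 0, 0, 0]

slow=1 fast=1: a[fast]=4≠0 swap→a[1]=4, slow++,fast++
slow=2 fast=2: a[fast]=0, fast++
slow=2 fast=3: a[fast]=0, fast++
slow=2 fast=4: a[fast]=0, fast++
slow=2 fast=5: a[fast]=0, fast++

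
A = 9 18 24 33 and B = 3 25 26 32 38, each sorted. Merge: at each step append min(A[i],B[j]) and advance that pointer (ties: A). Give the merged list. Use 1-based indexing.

[3, 9, 18, 24, 25, 26, 32, 33, 38]

i=1 j=1: A[i]=9>B[j]=3 take 3, j++
i=1 j=2: A[i]=9<=B[j]=25 take 9, i++
i=2 j=2: A[i]=18<=B[j]=25 take 18, i++
i=3 j=2: A[i]=24<=B[j]=25 take 24, i++
i=4 j=2: A[i]=33>B[j]=25 take 25, j++
i=4 j=3: A[i]=33>B[j]=26 take 26, j++
i=4 j=4: A[i]=33>B[j]=32 take 32, j++
i=4 j=5: A[i]=33<=B[j]=38 take 33, i++
i=5 j=5: A done, take B[j]=38, j++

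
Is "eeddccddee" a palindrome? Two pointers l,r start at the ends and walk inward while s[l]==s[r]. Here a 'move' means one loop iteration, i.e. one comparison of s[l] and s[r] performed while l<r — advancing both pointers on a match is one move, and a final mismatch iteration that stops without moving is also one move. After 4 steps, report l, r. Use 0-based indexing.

l=0 r=9: 'e'=='e', l++,r--
l=1 r=8: 'e'=='e', l++,r--
l=2 r=7: 'd'=='d', l++,r--
l=3 r=6: 'd'=='d', l++,r--

l=4, r=5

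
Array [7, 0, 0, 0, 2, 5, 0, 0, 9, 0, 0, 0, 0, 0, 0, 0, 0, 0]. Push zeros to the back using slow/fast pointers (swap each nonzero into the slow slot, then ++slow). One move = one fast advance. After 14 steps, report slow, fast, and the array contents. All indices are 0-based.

slow=4, fast=14, a=[7, 2, 5, 9, 0, 0, 0, 0, 0, 0, 0, 0, 0, 0, 0, 0, 0, 0]

(s=0,f=0) a[fast]=7≠0 swap→a[0]=7 → slow++,fast++
(s=1,f=1) a[fast]=0 → fast++
(s=1,f=2) a[fast]=0 → fast++
(s=1,f=3) a[fast]=0 → fast++
(s=1,f=4) a[fast]=2≠0 swap→a[1]=2 → slow++,fast++
(s=2,f=5) a[fast]=5≠0 swap→a[2]=5 → slow++,fast++
(s=3,f=6) a[fast]=0 → fast++
(s=3,f=7) a[fast]=0 → fast++
(s=3,f=8) a[fast]=9≠0 swap→a[3]=9 → slow++,fast++
(s=4,f=9) a[fast]=0 → fast++
(s=4,f=10) a[fast]=0 → fast++
(s=4,f=11) a[fast]=0 → fast++
(s=4,f=12) a[fast]=0 → fast++
(s=4,f=13) a[fast]=0 → fast++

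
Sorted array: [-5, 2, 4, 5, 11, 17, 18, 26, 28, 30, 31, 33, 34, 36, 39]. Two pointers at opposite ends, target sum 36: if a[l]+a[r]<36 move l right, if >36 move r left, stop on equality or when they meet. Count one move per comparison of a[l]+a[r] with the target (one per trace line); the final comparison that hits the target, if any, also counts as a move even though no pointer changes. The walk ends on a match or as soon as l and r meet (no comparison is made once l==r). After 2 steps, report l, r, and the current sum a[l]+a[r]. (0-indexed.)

l=1, r=13, sum=38

[0,14] -5+39=34 <36 → l++
[1,14] 2+39=41 >36 → r--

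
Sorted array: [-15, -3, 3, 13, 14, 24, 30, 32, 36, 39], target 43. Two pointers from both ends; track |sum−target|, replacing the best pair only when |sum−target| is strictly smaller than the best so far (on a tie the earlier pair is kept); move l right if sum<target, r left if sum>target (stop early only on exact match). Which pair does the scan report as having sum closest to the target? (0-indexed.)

pair (13, 30) with sum 43 (|Δ|=0)

[0,9] -15+39=24 d=19 * → l++
[1,9] -3+39=36 d=7 * → l++
[2,9] 3+39=42 d=1 * → l++
[3,9] 13+39=52 d=9 → r--
[3,8] 13+36=49 d=6 → r--
[3,7] 13+32=45 d=2 → r--
[3,6] 13+30=43 d=0 * → stop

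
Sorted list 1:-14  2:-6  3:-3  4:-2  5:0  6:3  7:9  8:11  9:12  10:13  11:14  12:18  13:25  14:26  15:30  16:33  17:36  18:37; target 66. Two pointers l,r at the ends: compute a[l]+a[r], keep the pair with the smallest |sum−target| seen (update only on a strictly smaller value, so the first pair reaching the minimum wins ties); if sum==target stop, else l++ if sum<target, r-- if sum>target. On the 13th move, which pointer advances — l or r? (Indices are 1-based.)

l=1 r=18: -14+37=23 d=43 *, l++
l=2 r=18: -6+37=31 d=35 *, l++
l=3 r=18: -3+37=34 d=32 *, l++
l=4 r=18: -2+37=35 d=31 *, l++
l=5 r=18: 0+37=37 d=29 *, l++
l=6 r=18: 3+37=40 d=26 *, l++
l=7 r=18: 9+37=46 d=20 *, l++
l=8 r=18: 11+37=48 d=18 *, l++
l=9 r=18: 12+37=49 d=17 *, l++
l=10 r=18: 13+37=50 d=16 *, l++
l=11 r=18: 14+37=51 d=15 *, l++
l=12 r=18: 18+37=55 d=11 *, l++
l=13 r=18: 25+37=62 d=4 *, l++

l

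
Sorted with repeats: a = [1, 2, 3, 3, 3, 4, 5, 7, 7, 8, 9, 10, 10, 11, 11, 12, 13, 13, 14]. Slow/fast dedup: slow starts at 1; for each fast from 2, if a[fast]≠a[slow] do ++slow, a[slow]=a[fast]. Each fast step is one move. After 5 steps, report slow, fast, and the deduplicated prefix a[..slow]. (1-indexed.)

(s=1,f=2) a[fast]=2≠a[slow]=1 write a[2]=2 → slow++,fast++
(s=2,f=3) a[fast]=3≠a[slow]=2 write a[3]=3 → slow++,fast++
(s=3,f=4) a[fast]=3=a[slow] dup → fast++
(s=3,f=5) a[fast]=3=a[slow] dup → fast++
(s=3,f=6) a[fast]=4≠a[slow]=3 write a[4]=4 → slow++,fast++

slow=4, fast=7, prefix=[1, 2, 3, 4]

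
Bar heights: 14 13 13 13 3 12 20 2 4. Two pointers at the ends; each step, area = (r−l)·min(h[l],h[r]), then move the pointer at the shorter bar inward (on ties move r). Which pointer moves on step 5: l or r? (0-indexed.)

l

[0,8] min(14,4)*8=32 best=32 * → r--
[0,7] min(14,2)*7=14 best=32 → r--
[0,6] min(14,20)*6=84 best=84 * → l++
[1,6] min(13,20)*5=65 best=84 → l++
[2,6] min(13,20)*4=52 best=84 → l++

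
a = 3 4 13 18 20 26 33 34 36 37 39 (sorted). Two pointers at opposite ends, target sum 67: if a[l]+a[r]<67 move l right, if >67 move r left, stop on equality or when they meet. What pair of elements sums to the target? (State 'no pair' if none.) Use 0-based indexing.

(33, 34)

l=0 r=10: 3+39=42 <67, l++
l=1 r=10: 4+39=43 <67, l++
l=2 r=10: 13+39=52 <67, l++
l=3 r=10: 18+39=57 <67, l++
l=4 r=10: 20+39=59 <67, l++
l=5 r=10: 26+39=65 <67, l++
l=6 r=10: 33+39=72 >67, r--
l=6 r=9: 33+37=70 >67, r--
l=6 r=8: 33+36=69 >67, r--
l=6 r=7: 33+34=67, found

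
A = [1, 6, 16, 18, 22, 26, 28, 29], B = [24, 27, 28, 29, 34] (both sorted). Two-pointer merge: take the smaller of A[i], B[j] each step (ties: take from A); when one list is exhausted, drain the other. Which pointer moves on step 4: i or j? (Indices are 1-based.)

i

[i=1,j=1] A[i]=1<=B[j]=24 take 1 → i++
[i=2,j=1] A[i]=6<=B[j]=24 take 6 → i++
[i=3,j=1] A[i]=16<=B[j]=24 take 16 → i++
[i=4,j=1] A[i]=18<=B[j]=24 take 18 → i++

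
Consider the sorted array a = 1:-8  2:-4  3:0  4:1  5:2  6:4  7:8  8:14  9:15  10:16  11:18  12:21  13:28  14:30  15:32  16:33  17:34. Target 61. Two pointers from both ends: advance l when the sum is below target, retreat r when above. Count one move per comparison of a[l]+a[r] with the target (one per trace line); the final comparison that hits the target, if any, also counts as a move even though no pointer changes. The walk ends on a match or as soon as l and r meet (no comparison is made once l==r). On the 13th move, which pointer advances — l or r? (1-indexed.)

r

[1,17] -8+34=26 <61 → l++
[2,17] -4+34=30 <61 → l++
[3,17] 0+34=34 <61 → l++
[4,17] 1+34=35 <61 → l++
[5,17] 2+34=36 <61 → l++
[6,17] 4+34=38 <61 → l++
[7,17] 8+34=42 <61 → l++
[8,17] 14+34=48 <61 → l++
[9,17] 15+34=49 <61 → l++
[10,17] 16+34=50 <61 → l++
[11,17] 18+34=52 <61 → l++
[12,17] 21+34=55 <61 → l++
[13,17] 28+34=62 >61 → r--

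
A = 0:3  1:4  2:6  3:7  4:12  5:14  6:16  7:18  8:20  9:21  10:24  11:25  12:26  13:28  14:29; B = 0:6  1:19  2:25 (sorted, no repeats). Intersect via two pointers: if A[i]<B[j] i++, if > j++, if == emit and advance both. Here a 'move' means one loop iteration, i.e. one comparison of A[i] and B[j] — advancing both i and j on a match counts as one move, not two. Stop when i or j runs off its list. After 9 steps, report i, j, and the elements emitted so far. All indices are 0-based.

i=0 j=0: 3<6, i++
i=1 j=0: 4<6, i++
i=2 j=0: 6==6 emit, i++,j++
i=3 j=1: 7<19, i++
i=4 j=1: 12<19, i++
i=5 j=1: 14<19, i++
i=6 j=1: 16<19, i++
i=7 j=1: 18<19, i++
i=8 j=1: 20>19, j++

i=8, j=2, emitted=[6]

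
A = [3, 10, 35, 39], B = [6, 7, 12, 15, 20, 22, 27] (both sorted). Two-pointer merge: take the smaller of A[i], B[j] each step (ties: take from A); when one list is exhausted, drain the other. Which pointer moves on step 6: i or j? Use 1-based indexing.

j

[i=1,j=1] A[i]=3<=B[j]=6 take 3 → i++
[i=2,j=1] A[i]=10>B[j]=6 take 6 → j++
[i=2,j=2] A[i]=10>B[j]=7 take 7 → j++
[i=2,j=3] A[i]=10<=B[j]=12 take 10 → i++
[i=3,j=3] A[i]=35>B[j]=12 take 12 → j++
[i=3,j=4] A[i]=35>B[j]=15 take 15 → j++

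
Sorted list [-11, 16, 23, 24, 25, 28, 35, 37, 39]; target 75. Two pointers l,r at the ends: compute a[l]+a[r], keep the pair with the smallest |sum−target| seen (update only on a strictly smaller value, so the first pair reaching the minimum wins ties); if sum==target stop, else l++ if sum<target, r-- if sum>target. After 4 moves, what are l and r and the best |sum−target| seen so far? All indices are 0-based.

l=4, r=8, best |Δ|=12

[0,8] -11+39=28 d=47 * → l++
[1,8] 16+39=55 d=20 * → l++
[2,8] 23+39=62 d=13 * → l++
[3,8] 24+39=63 d=12 * → l++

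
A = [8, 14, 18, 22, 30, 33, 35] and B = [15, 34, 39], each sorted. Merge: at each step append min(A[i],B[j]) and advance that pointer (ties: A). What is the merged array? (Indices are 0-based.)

[i=0,j=0] A[i]=8<=B[j]=15 take 8 → i++
[i=1,j=0] A[i]=14<=B[j]=15 take 14 → i++
[i=2,j=0] A[i]=18>B[j]=15 take 15 → j++
[i=2,j=1] A[i]=18<=B[j]=34 take 18 → i++
[i=3,j=1] A[i]=22<=B[j]=34 take 22 → i++
[i=4,j=1] A[i]=30<=B[j]=34 take 30 → i++
[i=5,j=1] A[i]=33<=B[j]=34 take 33 → i++
[i=6,j=1] A[i]=35>B[j]=34 take 34 → j++
[i=6,j=2] A[i]=35<=B[j]=39 take 35 → i++
[i=7,j=2] A done, take B[j]=39 → j++

[8, 14, 15, 18, 22, 30, 33, 34, 35, 39]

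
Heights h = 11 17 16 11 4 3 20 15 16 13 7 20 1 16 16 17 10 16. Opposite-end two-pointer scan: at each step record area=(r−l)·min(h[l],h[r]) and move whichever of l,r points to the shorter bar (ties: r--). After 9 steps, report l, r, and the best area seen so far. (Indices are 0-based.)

l=3, r=11, best area=256

[0,17] min(11,16)*17=187 best=187 * → l++
[1,17] min(17,16)*16=256 best=256 * → r--
[1,16] min(17,10)*15=150 best=256 → r--
[1,15] min(17,17)*14=238 best=256 → r--
[1,14] min(17,16)*13=208 best=256 → r--
[1,13] min(17,16)*12=192 best=256 → r--
[1,12] min(17,1)*11=11 best=256 → r--
[1,11] min(17,20)*10=170 best=256 → l++
[2,11] min(16,20)*9=144 best=256 → l++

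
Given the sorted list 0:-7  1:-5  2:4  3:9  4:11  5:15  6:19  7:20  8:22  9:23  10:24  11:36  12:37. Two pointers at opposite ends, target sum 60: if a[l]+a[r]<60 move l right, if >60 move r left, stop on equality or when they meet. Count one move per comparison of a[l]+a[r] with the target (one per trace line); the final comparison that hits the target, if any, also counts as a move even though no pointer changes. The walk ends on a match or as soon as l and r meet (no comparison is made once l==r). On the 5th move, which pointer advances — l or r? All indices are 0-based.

l

l=0 r=12: -7+37=30 <60, l++
l=1 r=12: -5+37=32 <60, l++
l=2 r=12: 4+37=41 <60, l++
l=3 r=12: 9+37=46 <60, l++
l=4 r=12: 11+37=48 <60, l++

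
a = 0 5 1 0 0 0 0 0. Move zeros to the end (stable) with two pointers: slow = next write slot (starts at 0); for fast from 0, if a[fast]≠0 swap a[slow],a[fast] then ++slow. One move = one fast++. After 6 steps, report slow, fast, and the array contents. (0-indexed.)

slow=2, fast=6, a=[5, 1, 0, 0, 0, 0, 0, 0]

slow=0 fast=0: a[fast]=0, fast++
slow=0 fast=1: a[fast]=5≠0 swap→a[0]=5, slow++,fast++
slow=1 fast=2: a[fast]=1≠0 swap→a[1]=1, slow++,fast++
slow=2 fast=3: a[fast]=0, fast++
slow=2 fast=4: a[fast]=0, fast++
slow=2 fast=5: a[fast]=0, fast++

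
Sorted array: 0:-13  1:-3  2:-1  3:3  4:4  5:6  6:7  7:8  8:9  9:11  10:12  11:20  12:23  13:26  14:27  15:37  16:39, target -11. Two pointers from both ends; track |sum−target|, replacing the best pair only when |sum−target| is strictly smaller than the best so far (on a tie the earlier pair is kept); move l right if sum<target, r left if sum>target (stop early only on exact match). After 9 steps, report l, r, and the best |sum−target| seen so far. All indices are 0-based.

l=0, r=7, best |Δ|=7

l=0 r=16: -13+39=26 d=37 *, r--
l=0 r=15: -13+37=24 d=35 *, r--
l=0 r=14: -13+27=14 d=25 *, r--
l=0 r=13: -13+26=13 d=24 *, r--
l=0 r=12: -13+23=10 d=21 *, r--
l=0 r=11: -13+20=7 d=18 *, r--
l=0 r=10: -13+12=-1 d=10 *, r--
l=0 r=9: -13+11=-2 d=9 *, r--
l=0 r=8: -13+9=-4 d=7 *, r--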